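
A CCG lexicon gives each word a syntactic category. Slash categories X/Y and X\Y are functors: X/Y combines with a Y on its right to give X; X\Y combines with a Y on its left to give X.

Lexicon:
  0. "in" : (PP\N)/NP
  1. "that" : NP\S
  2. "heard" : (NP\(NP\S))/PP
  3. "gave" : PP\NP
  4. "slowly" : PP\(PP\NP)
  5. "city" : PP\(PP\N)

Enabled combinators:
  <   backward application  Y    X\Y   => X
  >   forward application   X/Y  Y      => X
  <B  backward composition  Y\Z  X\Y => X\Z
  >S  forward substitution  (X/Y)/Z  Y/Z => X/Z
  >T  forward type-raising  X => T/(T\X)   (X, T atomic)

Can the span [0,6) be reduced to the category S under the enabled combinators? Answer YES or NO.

NO

(PP\N)/NP NP\S (NP\(NP\S))/PP PP\NP PP\(PP\NP) PP\(PP\N)
CKY chart[0,6] = {N/(N\PP), NP/(NP\PP), PP, PP/(PP\PP), S/(S\PP)}; S ∉ chart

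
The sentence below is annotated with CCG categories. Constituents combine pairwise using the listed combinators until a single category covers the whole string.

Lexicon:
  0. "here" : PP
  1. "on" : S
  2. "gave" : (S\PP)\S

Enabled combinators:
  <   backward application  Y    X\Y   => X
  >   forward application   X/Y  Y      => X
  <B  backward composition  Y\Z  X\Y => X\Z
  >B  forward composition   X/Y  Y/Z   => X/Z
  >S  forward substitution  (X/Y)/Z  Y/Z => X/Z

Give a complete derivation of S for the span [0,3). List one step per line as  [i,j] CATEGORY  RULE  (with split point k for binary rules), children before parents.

[0,1] PP  lex  "here"
[1,2] S  lex  "on"
[2,3] (S\PP)\S  lex  "gave"
[1,3] S\PP  <  k=2
[0,3] S  <  k=1

[0,3] S   <
  [0,1] "here" : PP
  [1,3] S\PP   <
    [1,2] "on" : S
    [2,3] "gave" : (S\PP)\S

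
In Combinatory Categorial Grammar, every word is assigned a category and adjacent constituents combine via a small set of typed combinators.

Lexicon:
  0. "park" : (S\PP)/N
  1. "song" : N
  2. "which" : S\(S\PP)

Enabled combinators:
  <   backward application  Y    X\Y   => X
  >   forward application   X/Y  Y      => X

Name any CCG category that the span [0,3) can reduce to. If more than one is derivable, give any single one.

[0,3] S   <
  [0,2] S\PP   >
    [0,1] "park" : (S\PP)/N
    [1,2] "song" : N
  [2,3] "which" : S\(S\PP)

S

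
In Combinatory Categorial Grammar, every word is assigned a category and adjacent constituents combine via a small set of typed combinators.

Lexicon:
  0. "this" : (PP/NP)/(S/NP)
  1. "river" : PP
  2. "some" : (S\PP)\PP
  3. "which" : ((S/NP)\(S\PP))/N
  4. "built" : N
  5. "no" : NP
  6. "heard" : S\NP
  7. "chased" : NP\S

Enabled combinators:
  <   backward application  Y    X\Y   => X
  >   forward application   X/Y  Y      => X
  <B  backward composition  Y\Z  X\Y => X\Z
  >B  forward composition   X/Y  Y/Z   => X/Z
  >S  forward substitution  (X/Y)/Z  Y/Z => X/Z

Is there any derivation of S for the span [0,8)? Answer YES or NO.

NO

(PP/NP)/(S/NP) PP (S\PP)\PP ((S/NP)\(S\PP))/N N NP S\NP NP\S
CKY chart[0,8] = {PP}; S ∉ chart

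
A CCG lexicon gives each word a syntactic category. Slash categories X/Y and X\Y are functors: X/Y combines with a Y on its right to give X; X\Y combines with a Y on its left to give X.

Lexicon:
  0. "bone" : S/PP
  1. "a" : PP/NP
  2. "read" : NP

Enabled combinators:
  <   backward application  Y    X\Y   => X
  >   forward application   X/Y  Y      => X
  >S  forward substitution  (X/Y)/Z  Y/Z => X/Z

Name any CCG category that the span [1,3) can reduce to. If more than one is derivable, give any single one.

PP

[0,3] S   >
  [0,1] "bone" : S/PP
  [1,3] PP   >
    [1,2] "a" : PP/NP
    [2,3] "read" : NP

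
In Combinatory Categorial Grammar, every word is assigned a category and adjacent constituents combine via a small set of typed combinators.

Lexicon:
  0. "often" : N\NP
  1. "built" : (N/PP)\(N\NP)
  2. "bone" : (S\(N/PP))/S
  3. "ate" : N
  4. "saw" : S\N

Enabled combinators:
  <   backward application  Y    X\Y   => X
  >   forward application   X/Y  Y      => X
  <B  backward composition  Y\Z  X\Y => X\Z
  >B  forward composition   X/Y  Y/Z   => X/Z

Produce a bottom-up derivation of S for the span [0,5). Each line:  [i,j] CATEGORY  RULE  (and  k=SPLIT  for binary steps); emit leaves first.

[0,5] S   <
  [0,2] N/PP   <
    [0,1] "often" : N\NP
    [1,2] "built" : (N/PP)\(N\NP)
  [2,5] S\(N/PP)   >
    [2,3] "bone" : (S\(N/PP))/S
    [3,5] S   <
      [3,4] "ate" : N
      [4,5] "saw" : S\N

[0,1] N\NP  lex  "often"
[1,2] (N/PP)\(N\NP)  lex  "built"
[0,2] N/PP  <  k=1
[2,3] (S\(N/PP))/S  lex  "bone"
[3,4] N  lex  "ate"
[4,5] S\N  lex  "saw"
[3,5] S  <  k=4
[2,5] S\(N/PP)  >  k=3
[0,5] S  <  k=2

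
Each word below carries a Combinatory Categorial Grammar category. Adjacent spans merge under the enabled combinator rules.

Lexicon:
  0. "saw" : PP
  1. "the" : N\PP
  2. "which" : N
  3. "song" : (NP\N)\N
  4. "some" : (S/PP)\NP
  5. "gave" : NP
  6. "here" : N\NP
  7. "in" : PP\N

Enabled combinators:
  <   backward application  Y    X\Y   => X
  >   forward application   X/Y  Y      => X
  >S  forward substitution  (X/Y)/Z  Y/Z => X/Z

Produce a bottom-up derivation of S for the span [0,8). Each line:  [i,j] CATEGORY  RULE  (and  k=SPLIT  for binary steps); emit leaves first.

[0,8] S   >
  [0,5] S/PP   <
    [0,4] NP   <
      [0,2] N   <
        [0,1] "saw" : PP
        [1,2] "the" : N\PP
      [2,4] NP\N   <
        [2,3] "which" : N
        [3,4] "song" : (NP\N)\N
    [4,5] "some" : (S/PP)\NP
  [5,8] PP   <
    [5,7] N   <
      [5,6] "gave" : NP
      [6,7] "here" : N\NP
    [7,8] "in" : PP\N

[0,1] PP  lex  "saw"
[1,2] N\PP  lex  "the"
[0,2] N  <  k=1
[2,3] N  lex  "which"
[3,4] (NP\N)\N  lex  "song"
[2,4] NP\N  <  k=3
[0,4] NP  <  k=2
[4,5] (S/PP)\NP  lex  "some"
[0,5] S/PP  <  k=4
[5,6] NP  lex  "gave"
[6,7] N\NP  lex  "here"
[5,7] N  <  k=6
[7,8] PP\N  lex  "in"
[5,8] PP  <  k=7
[0,8] S  >  k=5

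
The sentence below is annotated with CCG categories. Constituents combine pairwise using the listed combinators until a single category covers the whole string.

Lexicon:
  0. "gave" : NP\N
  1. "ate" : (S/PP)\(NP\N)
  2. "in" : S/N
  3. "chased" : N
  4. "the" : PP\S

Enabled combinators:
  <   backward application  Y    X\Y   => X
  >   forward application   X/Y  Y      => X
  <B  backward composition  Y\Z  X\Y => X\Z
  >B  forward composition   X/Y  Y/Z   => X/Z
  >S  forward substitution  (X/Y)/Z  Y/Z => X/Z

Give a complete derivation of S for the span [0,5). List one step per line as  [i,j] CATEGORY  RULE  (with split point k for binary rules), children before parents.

[0,1] NP\N  lex  "gave"
[1,2] (S/PP)\(NP\N)  lex  "ate"
[0,2] S/PP  <  k=1
[2,3] S/N  lex  "in"
[3,4] N  lex  "chased"
[2,4] S  >  k=3
[4,5] PP\S  lex  "the"
[2,5] PP  <  k=4
[0,5] S  >  k=2

[0,5] S   >
  [0,2] S/PP   <
    [0,1] "gave" : NP\N
    [1,2] "ate" : (S/PP)\(NP\N)
  [2,5] PP   <
    [2,4] S   >
      [2,3] "in" : S/N
      [3,4] "chased" : N
    [4,5] "the" : PP\S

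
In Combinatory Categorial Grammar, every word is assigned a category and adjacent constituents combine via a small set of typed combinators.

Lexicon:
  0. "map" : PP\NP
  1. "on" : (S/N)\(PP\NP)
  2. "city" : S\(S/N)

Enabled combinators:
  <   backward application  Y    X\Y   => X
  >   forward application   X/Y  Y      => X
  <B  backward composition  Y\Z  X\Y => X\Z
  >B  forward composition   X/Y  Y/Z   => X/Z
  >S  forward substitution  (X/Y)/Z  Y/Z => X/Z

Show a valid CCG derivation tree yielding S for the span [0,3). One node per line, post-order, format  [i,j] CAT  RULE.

[0,3] S   <
  [0,2] S/N   <
    [0,1] "map" : PP\NP
    [1,2] "on" : (S/N)\(PP\NP)
  [2,3] "city" : S\(S/N)

[0,1] PP\NP  lex  "map"
[1,2] (S/N)\(PP\NP)  lex  "on"
[0,2] S/N  <  k=1
[2,3] S\(S/N)  lex  "city"
[0,3] S  <  k=2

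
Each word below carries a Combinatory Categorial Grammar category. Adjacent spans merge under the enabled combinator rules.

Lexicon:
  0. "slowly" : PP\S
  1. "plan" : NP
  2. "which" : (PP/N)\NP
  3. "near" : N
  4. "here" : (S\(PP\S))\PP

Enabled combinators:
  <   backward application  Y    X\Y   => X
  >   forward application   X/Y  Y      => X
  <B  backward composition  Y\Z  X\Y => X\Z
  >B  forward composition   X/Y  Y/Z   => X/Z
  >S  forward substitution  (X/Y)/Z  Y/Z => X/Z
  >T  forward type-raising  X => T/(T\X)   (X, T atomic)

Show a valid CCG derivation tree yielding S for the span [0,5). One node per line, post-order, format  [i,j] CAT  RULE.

[0,5] S   <
  [0,1] "slowly" : PP\S
  [1,5] S\(PP\S)   <
    [1,4] PP   >
      [1,3] PP/N   <
        [1,2] "plan" : NP
        [2,3] "which" : (PP/N)\NP
      [3,4] "near" : N
    [4,5] "here" : (S\(PP\S))\PP

[0,1] PP\S  lex  "slowly"
[1,2] NP  lex  "plan"
[2,3] (PP/N)\NP  lex  "which"
[1,3] PP/N  <  k=2
[3,4] N  lex  "near"
[1,4] PP  >  k=3
[4,5] (S\(PP\S))\PP  lex  "here"
[1,5] S\(PP\S)  <  k=4
[0,5] S  <  k=1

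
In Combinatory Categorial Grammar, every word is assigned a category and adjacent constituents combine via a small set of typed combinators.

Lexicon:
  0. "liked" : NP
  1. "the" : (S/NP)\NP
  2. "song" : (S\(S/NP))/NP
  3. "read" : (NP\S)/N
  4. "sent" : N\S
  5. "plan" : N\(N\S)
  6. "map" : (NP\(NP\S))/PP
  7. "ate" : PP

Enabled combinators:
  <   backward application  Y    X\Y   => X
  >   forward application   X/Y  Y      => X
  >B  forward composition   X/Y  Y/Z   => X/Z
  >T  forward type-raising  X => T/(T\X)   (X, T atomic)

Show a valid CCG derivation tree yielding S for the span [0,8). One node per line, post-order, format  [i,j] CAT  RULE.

[0,8] S   <
  [0,2] S/NP   <
    [0,1] "liked" : NP
    [1,2] "the" : (S/NP)\NP
  [2,8] S\(S/NP)   >
    [2,3] "song" : (S\(S/NP))/NP
    [3,8] NP   <
      [3,6] NP\S   >
        [3,4] "read" : (NP\S)/N
        [4,6] N   <
          [4,5] "sent" : N\S
          [5,6] "plan" : N\(N\S)
      [6,8] NP\(NP\S)   >
        [6,7] "map" : (NP\(NP\S))/PP
        [7,8] "ate" : PP

[0,1] NP  lex  "liked"
[1,2] (S/NP)\NP  lex  "the"
[0,2] S/NP  <  k=1
[2,3] (S\(S/NP))/NP  lex  "song"
[3,4] (NP\S)/N  lex  "read"
[4,5] N\S  lex  "sent"
[5,6] N\(N\S)  lex  "plan"
[4,6] N  <  k=5
[3,6] NP\S  >  k=4
[6,7] (NP\(NP\S))/PP  lex  "map"
[7,8] PP  lex  "ate"
[6,8] NP\(NP\S)  >  k=7
[3,8] NP  <  k=6
[2,8] S\(S/NP)  >  k=3
[0,8] S  <  k=2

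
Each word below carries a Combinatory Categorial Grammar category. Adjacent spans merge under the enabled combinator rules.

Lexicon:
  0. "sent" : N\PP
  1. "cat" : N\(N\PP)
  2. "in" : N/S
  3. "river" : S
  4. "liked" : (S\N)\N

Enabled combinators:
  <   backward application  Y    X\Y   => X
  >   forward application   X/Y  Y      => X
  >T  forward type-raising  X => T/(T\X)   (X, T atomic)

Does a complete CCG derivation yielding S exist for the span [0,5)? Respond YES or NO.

YES

[0,5] S   <
  [0,2] N   <
    [0,1] "sent" : N\PP
    [1,2] "cat" : N\(N\PP)
  [2,5] S\N   <
    [2,4] N   >
      [2,3] "in" : N/S
      [3,4] "river" : S
    [4,5] "liked" : (S\N)\N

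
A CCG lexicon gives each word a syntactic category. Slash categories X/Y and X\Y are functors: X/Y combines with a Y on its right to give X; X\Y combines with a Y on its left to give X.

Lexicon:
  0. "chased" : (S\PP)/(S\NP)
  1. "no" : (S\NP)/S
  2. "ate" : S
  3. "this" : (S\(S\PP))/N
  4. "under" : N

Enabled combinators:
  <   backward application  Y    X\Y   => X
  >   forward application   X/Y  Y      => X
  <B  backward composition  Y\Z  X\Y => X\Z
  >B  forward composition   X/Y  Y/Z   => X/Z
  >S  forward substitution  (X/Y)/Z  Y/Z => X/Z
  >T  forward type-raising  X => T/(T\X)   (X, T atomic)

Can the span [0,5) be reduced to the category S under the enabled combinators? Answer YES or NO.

YES

[0,5] S   <
  [0,3] S\PP   >
    [0,1] "chased" : (S\PP)/(S\NP)
    [1,3] S\NP   >
      [1,2] "no" : (S\NP)/S
      [2,3] "ate" : S
  [3,5] S\(S\PP)   >
    [3,4] "this" : (S\(S\PP))/N
    [4,5] "under" : N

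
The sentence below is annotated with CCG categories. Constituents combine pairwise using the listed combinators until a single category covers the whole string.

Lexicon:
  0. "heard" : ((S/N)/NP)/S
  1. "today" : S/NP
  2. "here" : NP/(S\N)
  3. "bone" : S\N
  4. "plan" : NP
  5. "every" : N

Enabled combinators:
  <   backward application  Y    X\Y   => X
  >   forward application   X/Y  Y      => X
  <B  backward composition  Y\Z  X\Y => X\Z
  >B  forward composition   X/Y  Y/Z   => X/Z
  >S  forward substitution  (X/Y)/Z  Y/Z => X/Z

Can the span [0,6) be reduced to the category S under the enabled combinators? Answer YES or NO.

YES

[0,6] S   >
  [0,5] S/N   >
    [0,4] (S/N)/NP   >
      [0,1] "heard" : ((S/N)/NP)/S
      [1,4] S   >
        [1,2] "today" : S/NP
        [2,4] NP   >
          [2,3] "here" : NP/(S\N)
          [3,4] "bone" : S\N
    [4,5] "plan" : NP
  [5,6] "every" : N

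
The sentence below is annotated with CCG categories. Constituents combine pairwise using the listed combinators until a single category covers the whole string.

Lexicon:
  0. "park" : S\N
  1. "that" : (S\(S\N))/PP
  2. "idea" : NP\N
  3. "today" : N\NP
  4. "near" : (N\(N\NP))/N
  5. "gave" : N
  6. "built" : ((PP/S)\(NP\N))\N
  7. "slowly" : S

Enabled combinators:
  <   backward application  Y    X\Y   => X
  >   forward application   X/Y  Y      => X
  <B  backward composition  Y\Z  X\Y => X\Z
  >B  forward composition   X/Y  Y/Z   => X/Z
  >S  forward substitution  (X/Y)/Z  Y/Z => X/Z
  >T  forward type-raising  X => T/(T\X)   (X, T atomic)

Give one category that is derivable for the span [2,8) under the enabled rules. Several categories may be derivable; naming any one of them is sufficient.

PP

[0,8] S   <
  [0,1] "park" : S\N
  [1,8] S\(S\N)   >
    [1,2] "that" : (S\(S\N))/PP
    [2,8] PP   >
      [2,7] PP/S   <
        [2,3] "idea" : NP\N
        [3,7] (PP/S)\(NP\N)   <
          [3,6] N   <
            [3,4] "today" : N\NP
            [4,6] N\(N\NP)   >
              [4,5] "near" : (N\(N\NP))/N
              [5,6] "gave" : N
          [6,7] "built" : ((PP/S)\(NP\N))\N
      [7,8] "slowly" : S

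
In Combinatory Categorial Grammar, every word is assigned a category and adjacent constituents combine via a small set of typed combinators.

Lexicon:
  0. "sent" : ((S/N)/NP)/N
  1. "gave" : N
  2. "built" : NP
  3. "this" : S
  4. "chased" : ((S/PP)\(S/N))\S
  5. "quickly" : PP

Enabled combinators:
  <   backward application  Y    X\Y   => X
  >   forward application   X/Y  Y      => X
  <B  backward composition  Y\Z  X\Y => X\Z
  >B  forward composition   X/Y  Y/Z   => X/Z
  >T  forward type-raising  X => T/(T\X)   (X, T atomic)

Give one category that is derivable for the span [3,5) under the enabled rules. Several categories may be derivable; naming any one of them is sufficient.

[0,6] S   >
  [0,5] S/PP   <
    [0,3] S/N   >
      [0,2] (S/N)/NP   >
        [0,1] "sent" : ((S/N)/NP)/N
        [1,2] "gave" : N
      [2,3] "built" : NP
    [3,5] (S/PP)\(S/N)   <
      [3,4] "this" : S
      [4,5] "chased" : ((S/PP)\(S/N))\S
  [5,6] "quickly" : PP

(S/PP)\(S/N)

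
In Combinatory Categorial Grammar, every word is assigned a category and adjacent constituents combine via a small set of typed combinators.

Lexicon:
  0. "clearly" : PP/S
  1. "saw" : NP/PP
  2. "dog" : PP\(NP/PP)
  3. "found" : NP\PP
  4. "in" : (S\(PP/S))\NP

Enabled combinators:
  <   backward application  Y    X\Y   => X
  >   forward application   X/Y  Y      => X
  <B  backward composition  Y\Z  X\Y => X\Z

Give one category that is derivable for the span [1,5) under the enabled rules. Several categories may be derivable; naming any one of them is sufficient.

[0,5] S   <
  [0,1] "clearly" : PP/S
  [1,5] S\(PP/S)   <
    [1,4] NP   <
      [1,3] PP   <
        [1,2] "saw" : NP/PP
        [2,3] "dog" : PP\(NP/PP)
      [3,4] "found" : NP\PP
    [4,5] "in" : (S\(PP/S))\NP

S\(PP/S)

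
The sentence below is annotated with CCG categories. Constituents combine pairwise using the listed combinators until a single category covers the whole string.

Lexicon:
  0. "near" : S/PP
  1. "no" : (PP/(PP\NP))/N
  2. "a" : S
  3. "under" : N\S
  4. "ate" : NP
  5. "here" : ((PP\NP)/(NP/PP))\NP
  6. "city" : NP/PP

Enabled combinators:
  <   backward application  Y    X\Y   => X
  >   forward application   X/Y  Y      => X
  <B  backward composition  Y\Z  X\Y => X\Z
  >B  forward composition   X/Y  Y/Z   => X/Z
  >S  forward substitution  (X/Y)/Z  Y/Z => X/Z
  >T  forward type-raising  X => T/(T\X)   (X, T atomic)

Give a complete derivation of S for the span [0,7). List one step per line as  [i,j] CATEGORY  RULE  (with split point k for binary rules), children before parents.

[0,7] S   >
  [0,1] "near" : S/PP
  [1,7] PP   >
    [1,4] PP/(PP\NP)   >
      [1,2] "no" : (PP/(PP\NP))/N
      [2,4] N   <
        [2,3] "a" : S
        [3,4] "under" : N\S
    [4,7] PP\NP   >
      [4,6] (PP\NP)/(NP/PP)   <
        [4,5] "ate" : NP
        [5,6] "here" : ((PP\NP)/(NP/PP))\NP
      [6,7] "city" : NP/PP

[0,1] S/PP  lex  "near"
[1,2] (PP/(PP\NP))/N  lex  "no"
[2,3] S  lex  "a"
[3,4] N\S  lex  "under"
[2,4] N  <  k=3
[1,4] PP/(PP\NP)  >  k=2
[4,5] NP  lex  "ate"
[5,6] ((PP\NP)/(NP/PP))\NP  lex  "here"
[4,6] (PP\NP)/(NP/PP)  <  k=5
[6,7] NP/PP  lex  "city"
[4,7] PP\NP  >  k=6
[1,7] PP  >  k=4
[0,7] S  >  k=1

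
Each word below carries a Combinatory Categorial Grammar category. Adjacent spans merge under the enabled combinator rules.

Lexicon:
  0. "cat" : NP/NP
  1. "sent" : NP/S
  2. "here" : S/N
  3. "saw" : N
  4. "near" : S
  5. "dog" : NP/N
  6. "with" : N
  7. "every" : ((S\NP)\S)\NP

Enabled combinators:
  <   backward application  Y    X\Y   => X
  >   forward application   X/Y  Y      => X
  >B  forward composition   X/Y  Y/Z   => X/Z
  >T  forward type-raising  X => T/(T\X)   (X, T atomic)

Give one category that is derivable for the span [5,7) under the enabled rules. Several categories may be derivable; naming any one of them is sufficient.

[0,8] S   <
  [0,4] NP   >
    [0,2] NP/S   >B
      [0,1] "cat" : NP/NP
      [1,2] "sent" : NP/S
    [2,4] S   >
      [2,3] "here" : S/N
      [3,4] "saw" : N
  [4,8] S\NP   <
    [4,5] "near" : S
    [5,8] (S\NP)\S   <
      [5,7] NP   >
        [5,6] "dog" : NP/N
        [6,7] "with" : N
      [7,8] "every" : ((S\NP)\S)\NP

NP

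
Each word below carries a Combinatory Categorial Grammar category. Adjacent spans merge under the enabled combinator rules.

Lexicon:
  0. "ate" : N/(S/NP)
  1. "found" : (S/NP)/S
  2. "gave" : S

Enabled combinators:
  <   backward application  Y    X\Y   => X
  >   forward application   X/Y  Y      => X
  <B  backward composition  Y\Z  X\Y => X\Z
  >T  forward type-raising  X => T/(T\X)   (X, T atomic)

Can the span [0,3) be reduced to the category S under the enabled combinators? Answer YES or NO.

NO

N/(S/NP) (S/NP)/S S
CKY chart[0,3] = {N, N/(N\N), NP/(NP\N), PP/(PP\N), S/(S\N)}; S ∉ chart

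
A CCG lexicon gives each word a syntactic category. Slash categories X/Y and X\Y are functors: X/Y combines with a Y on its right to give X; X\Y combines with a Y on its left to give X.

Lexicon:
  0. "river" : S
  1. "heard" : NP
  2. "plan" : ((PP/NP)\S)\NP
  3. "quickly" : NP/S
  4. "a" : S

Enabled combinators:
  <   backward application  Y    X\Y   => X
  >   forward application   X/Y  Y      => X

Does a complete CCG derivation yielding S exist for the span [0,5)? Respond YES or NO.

NO

S NP ((PP/NP)\S)\NP NP/S S
CKY chart[0,5] = {PP}; S ∉ chart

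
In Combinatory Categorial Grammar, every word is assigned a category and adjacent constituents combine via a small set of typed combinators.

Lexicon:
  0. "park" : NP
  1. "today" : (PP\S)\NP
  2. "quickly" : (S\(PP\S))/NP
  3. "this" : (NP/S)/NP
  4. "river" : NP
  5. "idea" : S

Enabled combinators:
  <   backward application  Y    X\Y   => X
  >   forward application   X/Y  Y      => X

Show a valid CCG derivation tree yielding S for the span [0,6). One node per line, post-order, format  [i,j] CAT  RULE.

[0,1] NP  lex  "park"
[1,2] (PP\S)\NP  lex  "today"
[0,2] PP\S  <  k=1
[2,3] (S\(PP\S))/NP  lex  "quickly"
[3,4] (NP/S)/NP  lex  "this"
[4,5] NP  lex  "river"
[3,5] NP/S  >  k=4
[5,6] S  lex  "idea"
[3,6] NP  >  k=5
[2,6] S\(PP\S)  >  k=3
[0,6] S  <  k=2

[0,6] S   <
  [0,2] PP\S   <
    [0,1] "park" : NP
    [1,2] "today" : (PP\S)\NP
  [2,6] S\(PP\S)   >
    [2,3] "quickly" : (S\(PP\S))/NP
    [3,6] NP   >
      [3,5] NP/S   >
        [3,4] "this" : (NP/S)/NP
        [4,5] "river" : NP
      [5,6] "idea" : S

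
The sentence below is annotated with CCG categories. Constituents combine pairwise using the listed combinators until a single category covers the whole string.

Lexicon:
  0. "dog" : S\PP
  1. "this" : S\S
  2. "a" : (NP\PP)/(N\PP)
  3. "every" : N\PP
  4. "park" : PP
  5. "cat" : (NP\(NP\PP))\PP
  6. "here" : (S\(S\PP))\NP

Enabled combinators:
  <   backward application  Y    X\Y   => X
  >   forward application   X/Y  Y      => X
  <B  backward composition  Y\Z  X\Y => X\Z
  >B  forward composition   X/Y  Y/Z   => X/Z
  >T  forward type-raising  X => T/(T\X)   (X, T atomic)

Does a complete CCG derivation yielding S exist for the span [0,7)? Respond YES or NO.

YES

[0,7] S   <
  [0,2] S\PP   <B
    [0,1] "dog" : S\PP
    [1,2] "this" : S\S
  [2,7] S\(S\PP)   <
    [2,6] NP   <
      [2,4] NP\PP   >
        [2,3] "a" : (NP\PP)/(N\PP)
        [3,4] "every" : N\PP
      [4,6] NP\(NP\PP)   <
        [4,5] "park" : PP
        [5,6] "cat" : (NP\(NP\PP))\PP
    [6,7] "here" : (S\(S\PP))\NP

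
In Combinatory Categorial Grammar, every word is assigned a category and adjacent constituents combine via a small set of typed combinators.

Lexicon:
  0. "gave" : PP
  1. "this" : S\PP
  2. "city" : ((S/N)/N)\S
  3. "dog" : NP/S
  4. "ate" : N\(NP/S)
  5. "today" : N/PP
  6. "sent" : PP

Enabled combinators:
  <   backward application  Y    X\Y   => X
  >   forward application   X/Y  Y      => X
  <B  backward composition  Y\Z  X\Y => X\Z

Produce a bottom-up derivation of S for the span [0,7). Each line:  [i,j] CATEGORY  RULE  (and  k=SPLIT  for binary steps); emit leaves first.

[0,7] S   >
  [0,5] S/N   >
    [0,3] (S/N)/N   <
      [0,2] S   <
        [0,1] "gave" : PP
        [1,2] "this" : S\PP
      [2,3] "city" : ((S/N)/N)\S
    [3,5] N   <
      [3,4] "dog" : NP/S
      [4,5] "ate" : N\(NP/S)
  [5,7] N   >
    [5,6] "today" : N/PP
    [6,7] "sent" : PP

[0,1] PP  lex  "gave"
[1,2] S\PP  lex  "this"
[0,2] S  <  k=1
[2,3] ((S/N)/N)\S  lex  "city"
[0,3] (S/N)/N  <  k=2
[3,4] NP/S  lex  "dog"
[4,5] N\(NP/S)  lex  "ate"
[3,5] N  <  k=4
[0,5] S/N  >  k=3
[5,6] N/PP  lex  "today"
[6,7] PP  lex  "sent"
[5,7] N  >  k=6
[0,7] S  >  k=5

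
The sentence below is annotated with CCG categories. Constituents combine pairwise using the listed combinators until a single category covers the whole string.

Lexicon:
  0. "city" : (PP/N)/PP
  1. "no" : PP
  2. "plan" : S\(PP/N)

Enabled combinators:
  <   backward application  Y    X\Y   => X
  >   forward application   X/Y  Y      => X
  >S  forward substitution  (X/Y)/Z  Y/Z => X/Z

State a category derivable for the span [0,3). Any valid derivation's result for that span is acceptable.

S

[0,3] S   <
  [0,2] PP/N   >
    [0,1] "city" : (PP/N)/PP
    [1,2] "no" : PP
  [2,3] "plan" : S\(PP/N)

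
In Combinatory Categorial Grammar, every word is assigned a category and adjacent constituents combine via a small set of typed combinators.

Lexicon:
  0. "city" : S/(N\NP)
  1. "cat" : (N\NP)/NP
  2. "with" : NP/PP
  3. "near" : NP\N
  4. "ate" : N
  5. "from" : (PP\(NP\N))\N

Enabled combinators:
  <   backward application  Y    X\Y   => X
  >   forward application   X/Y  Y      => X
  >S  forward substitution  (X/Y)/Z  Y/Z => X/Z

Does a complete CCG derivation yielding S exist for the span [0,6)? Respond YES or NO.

YES

[0,6] S   >
  [0,1] "city" : S/(N\NP)
  [1,6] N\NP   >
    [1,2] "cat" : (N\NP)/NP
    [2,6] NP   >
      [2,3] "with" : NP/PP
      [3,6] PP   <
        [3,4] "near" : NP\N
        [4,6] PP\(NP\N)   <
          [4,5] "ate" : N
          [5,6] "from" : (PP\(NP\N))\N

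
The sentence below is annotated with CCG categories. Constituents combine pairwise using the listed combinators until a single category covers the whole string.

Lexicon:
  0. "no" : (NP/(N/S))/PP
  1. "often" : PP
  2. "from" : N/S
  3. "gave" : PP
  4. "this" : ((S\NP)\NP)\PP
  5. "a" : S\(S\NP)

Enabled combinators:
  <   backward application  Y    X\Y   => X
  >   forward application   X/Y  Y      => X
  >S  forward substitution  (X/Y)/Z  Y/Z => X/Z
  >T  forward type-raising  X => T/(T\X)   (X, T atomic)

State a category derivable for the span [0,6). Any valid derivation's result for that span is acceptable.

S

[0,6] S   <
  [0,5] S\NP   <
    [0,3] NP   >
      [0,2] NP/(N/S)   >
        [0,1] "no" : (NP/(N/S))/PP
        [1,2] "often" : PP
      [2,3] "from" : N/S
    [3,5] (S\NP)\NP   <
      [3,4] "gave" : PP
      [4,5] "this" : ((S\NP)\NP)\PP
  [5,6] "a" : S\(S\NP)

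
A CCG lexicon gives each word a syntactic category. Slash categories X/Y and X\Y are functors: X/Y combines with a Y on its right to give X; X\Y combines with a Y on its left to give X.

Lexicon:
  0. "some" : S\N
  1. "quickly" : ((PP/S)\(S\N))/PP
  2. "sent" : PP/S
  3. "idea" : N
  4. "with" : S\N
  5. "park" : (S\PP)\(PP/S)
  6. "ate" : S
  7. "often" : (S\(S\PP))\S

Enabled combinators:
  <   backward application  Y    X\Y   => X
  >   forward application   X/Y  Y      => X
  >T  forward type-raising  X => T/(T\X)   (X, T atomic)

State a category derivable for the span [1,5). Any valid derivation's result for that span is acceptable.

[0,8] S   <
  [0,6] S\PP   <
    [0,5] PP/S   <
      [0,1] "some" : S\N
      [1,5] (PP/S)\(S\N)   >
        [1,2] "quickly" : ((PP/S)\(S\N))/PP
        [2,5] PP   >
          [2,3] "sent" : PP/S
          [3,5] S   >
            [3,4] S/(S\N)   >T
              [3,4] "idea" : N
            [4,5] "with" : S\N
    [5,6] "park" : (S\PP)\(PP/S)
  [6,8] S\(S\PP)   <
    [6,7] "ate" : S
    [7,8] "often" : (S\(S\PP))\S

(PP/S)\(S\N)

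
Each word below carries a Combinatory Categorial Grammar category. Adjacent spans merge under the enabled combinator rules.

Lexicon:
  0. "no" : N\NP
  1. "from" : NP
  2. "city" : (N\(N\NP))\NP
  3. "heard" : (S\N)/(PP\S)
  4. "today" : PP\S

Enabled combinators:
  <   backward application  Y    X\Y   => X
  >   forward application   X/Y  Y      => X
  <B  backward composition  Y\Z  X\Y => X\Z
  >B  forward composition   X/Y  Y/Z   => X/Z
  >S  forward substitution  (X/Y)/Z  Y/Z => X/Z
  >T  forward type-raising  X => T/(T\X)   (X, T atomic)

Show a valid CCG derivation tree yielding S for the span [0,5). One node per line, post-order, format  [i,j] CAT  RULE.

[0,1] N\NP  lex  "no"
[1,2] NP  lex  "from"
[2,3] (N\(N\NP))\NP  lex  "city"
[1,3] N\(N\NP)  <  k=2
[0,3] N  <  k=1
[3,4] (S\N)/(PP\S)  lex  "heard"
[4,5] PP\S  lex  "today"
[3,5] S\N  >  k=4
[0,5] S  <  k=3

[0,5] S   <
  [0,3] N   <
    [0,1] "no" : N\NP
    [1,3] N\(N\NP)   <
      [1,2] "from" : NP
      [2,3] "city" : (N\(N\NP))\NP
  [3,5] S\N   >
    [3,4] "heard" : (S\N)/(PP\S)
    [4,5] "today" : PP\S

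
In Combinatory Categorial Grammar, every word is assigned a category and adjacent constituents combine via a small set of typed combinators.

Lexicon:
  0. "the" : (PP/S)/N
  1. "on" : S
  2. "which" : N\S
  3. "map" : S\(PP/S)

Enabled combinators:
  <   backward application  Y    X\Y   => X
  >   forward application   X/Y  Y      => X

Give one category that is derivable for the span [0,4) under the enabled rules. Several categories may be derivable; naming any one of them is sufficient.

[0,4] S   <
  [0,3] PP/S   >
    [0,1] "the" : (PP/S)/N
    [1,3] N   <
      [1,2] "on" : S
      [2,3] "which" : N\S
  [3,4] "map" : S\(PP/S)

S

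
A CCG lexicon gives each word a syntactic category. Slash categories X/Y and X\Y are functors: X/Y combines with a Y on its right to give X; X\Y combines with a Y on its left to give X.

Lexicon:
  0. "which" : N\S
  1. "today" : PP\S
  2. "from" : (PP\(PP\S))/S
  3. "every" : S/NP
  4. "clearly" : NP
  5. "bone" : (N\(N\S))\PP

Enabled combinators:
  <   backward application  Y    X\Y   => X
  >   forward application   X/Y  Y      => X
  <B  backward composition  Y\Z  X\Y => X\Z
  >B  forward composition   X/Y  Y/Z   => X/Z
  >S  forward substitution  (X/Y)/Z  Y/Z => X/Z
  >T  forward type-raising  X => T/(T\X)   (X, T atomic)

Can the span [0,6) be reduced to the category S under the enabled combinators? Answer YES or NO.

N\S PP\S (PP\(PP\S))/S S/NP NP (N\(N\S))\PP
CKY chart[0,6] = {N, N/(N\N), NP/(NP\N), PP/(PP\N), S/(S\N)}; S ∉ chart

NO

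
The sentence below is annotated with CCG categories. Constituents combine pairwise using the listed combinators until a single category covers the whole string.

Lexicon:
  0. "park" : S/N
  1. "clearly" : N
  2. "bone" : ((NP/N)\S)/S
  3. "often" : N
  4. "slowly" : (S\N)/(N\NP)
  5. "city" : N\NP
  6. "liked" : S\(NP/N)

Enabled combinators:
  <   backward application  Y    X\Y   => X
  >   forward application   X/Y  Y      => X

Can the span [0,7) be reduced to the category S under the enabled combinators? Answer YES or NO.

YES

[0,7] S   <
  [0,6] NP/N   <
    [0,2] S   >
      [0,1] "park" : S/N
      [1,2] "clearly" : N
    [2,6] (NP/N)\S   >
      [2,3] "bone" : ((NP/N)\S)/S
      [3,6] S   <
        [3,4] "often" : N
        [4,6] S\N   >
          [4,5] "slowly" : (S\N)/(N\NP)
          [5,6] "city" : N\NP
  [6,7] "liked" : S\(NP/N)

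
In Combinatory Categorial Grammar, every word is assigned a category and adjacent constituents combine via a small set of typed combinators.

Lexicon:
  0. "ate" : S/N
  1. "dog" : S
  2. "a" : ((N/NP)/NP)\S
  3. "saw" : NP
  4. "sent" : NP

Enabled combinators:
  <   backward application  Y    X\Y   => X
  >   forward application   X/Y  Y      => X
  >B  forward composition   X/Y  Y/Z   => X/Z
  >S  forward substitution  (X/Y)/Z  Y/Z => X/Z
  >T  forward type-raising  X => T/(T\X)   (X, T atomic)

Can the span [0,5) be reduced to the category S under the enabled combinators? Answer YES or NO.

[0,5] S   >
  [0,1] "ate" : S/N
  [1,5] N   >
    [1,4] N/NP   >
      [1,3] (N/NP)/NP   <
        [1,2] "dog" : S
        [2,3] "a" : ((N/NP)/NP)\S
      [3,4] "saw" : NP
    [4,5] "sent" : NP

YES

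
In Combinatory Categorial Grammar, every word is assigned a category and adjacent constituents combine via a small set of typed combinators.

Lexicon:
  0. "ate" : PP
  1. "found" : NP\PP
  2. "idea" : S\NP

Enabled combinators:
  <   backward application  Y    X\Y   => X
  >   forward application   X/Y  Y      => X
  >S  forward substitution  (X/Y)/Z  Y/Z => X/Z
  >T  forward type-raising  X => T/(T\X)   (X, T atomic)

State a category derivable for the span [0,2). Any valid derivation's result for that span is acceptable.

NP

[0,3] S   <
  [0,2] NP   <
    [0,1] "ate" : PP
    [1,2] "found" : NP\PP
  [2,3] "idea" : S\NP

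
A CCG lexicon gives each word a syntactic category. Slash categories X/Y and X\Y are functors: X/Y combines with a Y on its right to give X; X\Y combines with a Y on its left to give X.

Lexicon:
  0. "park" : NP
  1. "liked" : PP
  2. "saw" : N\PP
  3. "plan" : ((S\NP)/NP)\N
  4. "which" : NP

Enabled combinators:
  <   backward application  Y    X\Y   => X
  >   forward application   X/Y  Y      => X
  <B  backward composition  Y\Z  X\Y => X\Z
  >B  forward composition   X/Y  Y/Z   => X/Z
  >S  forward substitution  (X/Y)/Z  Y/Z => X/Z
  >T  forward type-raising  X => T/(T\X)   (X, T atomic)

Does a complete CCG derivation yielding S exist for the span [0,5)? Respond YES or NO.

YES

[0,5] S   >
  [0,1] S/(S\NP)   >T
    [0,1] "park" : NP
  [1,5] S\NP   >
    [1,4] (S\NP)/NP   <
      [1,3] N   >
        [1,2] N/(N\PP)   >T
          [1,2] "liked" : PP
        [2,3] "saw" : N\PP
      [3,4] "plan" : ((S\NP)/NP)\N
    [4,5] "which" : NP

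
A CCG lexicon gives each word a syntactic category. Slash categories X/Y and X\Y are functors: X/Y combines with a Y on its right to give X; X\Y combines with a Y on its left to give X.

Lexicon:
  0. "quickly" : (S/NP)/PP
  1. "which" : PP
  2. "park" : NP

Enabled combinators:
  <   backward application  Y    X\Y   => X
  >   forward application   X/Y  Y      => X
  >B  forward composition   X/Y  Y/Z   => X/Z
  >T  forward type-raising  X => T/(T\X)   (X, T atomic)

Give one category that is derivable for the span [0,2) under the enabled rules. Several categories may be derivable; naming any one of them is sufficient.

[0,3] S   >
  [0,2] S/NP   >
    [0,1] "quickly" : (S/NP)/PP
    [1,2] "which" : PP
  [2,3] "park" : NP

S/NP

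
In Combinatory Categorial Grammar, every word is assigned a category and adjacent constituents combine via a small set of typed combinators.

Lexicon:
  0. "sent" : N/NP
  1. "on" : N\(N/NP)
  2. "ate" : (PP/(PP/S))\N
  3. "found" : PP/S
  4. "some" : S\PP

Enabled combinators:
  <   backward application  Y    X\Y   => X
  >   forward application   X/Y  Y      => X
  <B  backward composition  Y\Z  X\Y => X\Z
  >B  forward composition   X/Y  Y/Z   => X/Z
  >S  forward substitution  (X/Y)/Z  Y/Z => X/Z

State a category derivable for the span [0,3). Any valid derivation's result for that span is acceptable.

[0,5] S   <
  [0,4] PP   >
    [0,3] PP/(PP/S)   <
      [0,2] N   <
        [0,1] "sent" : N/NP
        [1,2] "on" : N\(N/NP)
      [2,3] "ate" : (PP/(PP/S))\N
    [3,4] "found" : PP/S
  [4,5] "some" : S\PP

PP/(PP/S)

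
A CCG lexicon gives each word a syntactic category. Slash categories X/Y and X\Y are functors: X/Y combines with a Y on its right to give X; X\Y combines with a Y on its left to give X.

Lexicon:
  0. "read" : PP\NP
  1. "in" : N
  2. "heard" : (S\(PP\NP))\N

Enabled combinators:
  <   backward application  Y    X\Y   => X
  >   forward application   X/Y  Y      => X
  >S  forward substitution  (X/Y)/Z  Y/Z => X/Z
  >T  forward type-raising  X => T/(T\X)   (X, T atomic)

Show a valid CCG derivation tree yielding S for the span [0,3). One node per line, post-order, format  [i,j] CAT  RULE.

[0,3] S   <
  [0,1] "read" : PP\NP
  [1,3] S\(PP\NP)   <
    [1,2] "in" : N
    [2,3] "heard" : (S\(PP\NP))\N

[0,1] PP\NP  lex  "read"
[1,2] N  lex  "in"
[2,3] (S\(PP\NP))\N  lex  "heard"
[1,3] S\(PP\NP)  <  k=2
[0,3] S  <  k=1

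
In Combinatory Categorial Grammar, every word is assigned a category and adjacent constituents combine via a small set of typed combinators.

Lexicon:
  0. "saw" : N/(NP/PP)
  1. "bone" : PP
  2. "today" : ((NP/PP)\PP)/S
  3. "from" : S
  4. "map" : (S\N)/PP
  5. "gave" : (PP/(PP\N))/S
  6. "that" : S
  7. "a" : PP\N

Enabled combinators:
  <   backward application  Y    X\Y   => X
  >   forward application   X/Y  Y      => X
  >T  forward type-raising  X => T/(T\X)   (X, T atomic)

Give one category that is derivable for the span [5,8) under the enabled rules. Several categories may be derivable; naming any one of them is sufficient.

PP

[0,8] S   <
  [0,4] N   >
    [0,1] "saw" : N/(NP/PP)
    [1,4] NP/PP   <
      [1,2] "bone" : PP
      [2,4] (NP/PP)\PP   >
        [2,3] "today" : ((NP/PP)\PP)/S
        [3,4] "from" : S
  [4,8] S\N   >
    [4,5] "map" : (S\N)/PP
    [5,8] PP   >
      [5,7] PP/(PP\N)   >
        [5,6] "gave" : (PP/(PP\N))/S
        [6,7] "that" : S
      [7,8] "a" : PP\N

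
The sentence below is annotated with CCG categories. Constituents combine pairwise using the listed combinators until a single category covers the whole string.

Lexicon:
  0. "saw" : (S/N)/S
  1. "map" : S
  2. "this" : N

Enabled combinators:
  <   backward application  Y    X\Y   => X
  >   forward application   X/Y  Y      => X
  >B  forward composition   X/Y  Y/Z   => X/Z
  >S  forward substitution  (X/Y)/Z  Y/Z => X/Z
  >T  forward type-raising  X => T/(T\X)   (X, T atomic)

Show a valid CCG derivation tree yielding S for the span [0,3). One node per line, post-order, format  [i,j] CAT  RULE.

[0,3] S   >
  [0,2] S/N   >
    [0,1] "saw" : (S/N)/S
    [1,2] "map" : S
  [2,3] "this" : N

[0,1] (S/N)/S  lex  "saw"
[1,2] S  lex  "map"
[0,2] S/N  >  k=1
[2,3] N  lex  "this"
[0,3] S  >  k=2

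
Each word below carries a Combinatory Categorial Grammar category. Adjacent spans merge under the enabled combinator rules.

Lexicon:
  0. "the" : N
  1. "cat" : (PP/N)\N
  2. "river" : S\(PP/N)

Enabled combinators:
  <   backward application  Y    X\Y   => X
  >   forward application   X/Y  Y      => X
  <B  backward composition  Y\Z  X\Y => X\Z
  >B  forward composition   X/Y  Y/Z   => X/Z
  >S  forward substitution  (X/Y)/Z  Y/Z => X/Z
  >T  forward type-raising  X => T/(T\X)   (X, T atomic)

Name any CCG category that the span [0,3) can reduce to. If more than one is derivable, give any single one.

[0,3] S   >
  [0,1] S/(S\N)   >T
    [0,1] "the" : N
  [1,3] S\N   <B
    [1,2] "cat" : (PP/N)\N
    [2,3] "river" : S\(PP/N)

S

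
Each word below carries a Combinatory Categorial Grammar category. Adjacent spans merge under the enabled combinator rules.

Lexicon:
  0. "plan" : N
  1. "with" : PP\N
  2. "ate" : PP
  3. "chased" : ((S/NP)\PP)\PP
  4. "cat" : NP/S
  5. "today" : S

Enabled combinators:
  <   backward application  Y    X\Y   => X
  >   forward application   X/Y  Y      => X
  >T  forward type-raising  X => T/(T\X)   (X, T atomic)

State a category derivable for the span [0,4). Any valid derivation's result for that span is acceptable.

S/NP

[0,6] S   >
  [0,4] S/NP   <
    [0,2] PP   >
      [0,1] PP/(PP\N)   >T
        [0,1] "plan" : N
      [1,2] "with" : PP\N
    [2,4] (S/NP)\PP   <
      [2,3] "ate" : PP
      [3,4] "chased" : ((S/NP)\PP)\PP
  [4,6] NP   >
    [4,5] "cat" : NP/S
    [5,6] "today" : S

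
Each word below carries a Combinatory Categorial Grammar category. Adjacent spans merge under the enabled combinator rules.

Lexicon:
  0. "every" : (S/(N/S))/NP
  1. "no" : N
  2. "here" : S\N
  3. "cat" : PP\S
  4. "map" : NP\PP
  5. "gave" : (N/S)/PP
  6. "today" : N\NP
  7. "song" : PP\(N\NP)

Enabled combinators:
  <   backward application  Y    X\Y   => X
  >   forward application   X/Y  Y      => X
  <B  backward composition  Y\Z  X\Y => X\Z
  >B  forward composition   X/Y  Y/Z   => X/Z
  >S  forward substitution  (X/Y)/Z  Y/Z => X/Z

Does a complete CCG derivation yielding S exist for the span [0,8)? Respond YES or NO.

[0,8] S   >
  [0,5] S/(N/S)   >
    [0,1] "every" : (S/(N/S))/NP
    [1,5] NP   <
      [1,2] "no" : N
      [2,5] NP\N   <B
        [2,4] PP\N   <B
          [2,3] "here" : S\N
          [3,4] "cat" : PP\S
        [4,5] "map" : NP\PP
  [5,8] N/S   >
    [5,6] "gave" : (N/S)/PP
    [6,8] PP   <
      [6,7] "today" : N\NP
      [7,8] "song" : PP\(N\NP)

YES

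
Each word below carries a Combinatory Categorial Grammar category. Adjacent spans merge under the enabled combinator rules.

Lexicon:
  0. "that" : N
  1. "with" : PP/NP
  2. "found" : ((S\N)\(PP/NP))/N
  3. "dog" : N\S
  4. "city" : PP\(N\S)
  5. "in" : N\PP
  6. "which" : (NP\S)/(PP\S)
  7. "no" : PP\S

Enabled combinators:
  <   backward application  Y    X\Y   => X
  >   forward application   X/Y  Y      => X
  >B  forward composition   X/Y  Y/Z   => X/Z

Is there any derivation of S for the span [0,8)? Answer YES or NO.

NO

N PP/NP ((S\N)\(PP/NP))/N N\S PP\(N\S) N\PP (NP\S)/(PP\S) PP\S
CKY chart[0,8] = {NP}; S ∉ chart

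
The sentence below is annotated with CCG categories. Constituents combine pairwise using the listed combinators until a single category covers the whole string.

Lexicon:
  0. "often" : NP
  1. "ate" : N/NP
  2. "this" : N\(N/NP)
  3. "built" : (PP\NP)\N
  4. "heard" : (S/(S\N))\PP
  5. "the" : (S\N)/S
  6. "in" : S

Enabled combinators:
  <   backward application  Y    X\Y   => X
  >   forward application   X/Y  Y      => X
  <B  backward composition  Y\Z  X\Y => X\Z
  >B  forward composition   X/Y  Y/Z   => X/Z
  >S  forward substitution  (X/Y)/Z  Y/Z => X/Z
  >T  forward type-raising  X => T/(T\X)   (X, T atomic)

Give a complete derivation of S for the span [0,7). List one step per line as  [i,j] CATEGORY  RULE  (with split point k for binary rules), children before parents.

[0,1] NP  lex  "often"
[1,2] N/NP  lex  "ate"
[2,3] N\(N/NP)  lex  "this"
[1,3] N  <  k=2
[3,4] (PP\NP)\N  lex  "built"
[1,4] PP\NP  <  k=3
[0,4] PP  <  k=1
[4,5] (S/(S\N))\PP  lex  "heard"
[0,5] S/(S\N)  <  k=4
[5,6] (S\N)/S  lex  "the"
[6,7] S  lex  "in"
[5,7] S\N  >  k=6
[0,7] S  >  k=5

[0,7] S   >
  [0,5] S/(S\N)   <
    [0,4] PP   <
      [0,1] "often" : NP
      [1,4] PP\NP   <
        [1,3] N   <
          [1,2] "ate" : N/NP
          [2,3] "this" : N\(N/NP)
        [3,4] "built" : (PP\NP)\N
    [4,5] "heard" : (S/(S\N))\PP
  [5,7] S\N   >
    [5,6] "the" : (S\N)/S
    [6,7] "in" : S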